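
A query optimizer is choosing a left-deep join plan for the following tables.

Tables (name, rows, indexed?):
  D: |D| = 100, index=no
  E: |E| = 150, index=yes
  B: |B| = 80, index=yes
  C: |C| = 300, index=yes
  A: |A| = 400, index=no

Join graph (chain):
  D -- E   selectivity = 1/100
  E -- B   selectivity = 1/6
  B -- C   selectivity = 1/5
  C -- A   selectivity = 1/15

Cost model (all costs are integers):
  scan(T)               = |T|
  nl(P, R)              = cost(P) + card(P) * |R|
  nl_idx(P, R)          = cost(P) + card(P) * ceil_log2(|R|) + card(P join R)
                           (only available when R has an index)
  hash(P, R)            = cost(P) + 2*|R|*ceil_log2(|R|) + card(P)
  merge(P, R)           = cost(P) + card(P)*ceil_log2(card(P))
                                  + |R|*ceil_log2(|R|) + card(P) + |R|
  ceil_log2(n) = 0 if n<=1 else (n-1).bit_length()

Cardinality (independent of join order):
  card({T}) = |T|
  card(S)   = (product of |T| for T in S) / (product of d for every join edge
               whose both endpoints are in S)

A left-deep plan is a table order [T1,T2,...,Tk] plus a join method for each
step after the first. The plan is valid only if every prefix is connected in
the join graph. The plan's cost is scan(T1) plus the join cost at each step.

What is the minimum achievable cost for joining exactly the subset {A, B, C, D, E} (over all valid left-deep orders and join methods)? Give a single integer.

136920

Selinger DP over subsets of {A,B,C,D,E}:
  {D}: scan cost=100, card=100
  {E}: scan cost=150, card=150
  {B}: scan cost=80, card=80
  {C}: scan cost=300, card=300
  {A}: scan cost=400, card=400
  {DE}: card=150; try (E,nl_idx)→1050, (D,hash)→1700, (E,merge)→2250, (D,merge)→2300, (E,hash)→2600, (E,nl)→15100 …(+1); best=1050 via (E,nl_idx)
  {BE}: card=2000; try (B,hash)→1420, (E,merge)→2070, (B,merge)→2140, (E,hash)→2560, (E,nl_idx)→2720, (B,nl_idx)→3200 …(+2); best=1420 via (B,hash)
  {BC}: card=4800; try (B,hash)→1720, (C,merge)→3720, (B,merge)→3940, (C,hash)→5560, (C,nl_idx)→5600, (B,nl_idx)→7200 …(+2); best=1720 via (B,hash)
  {AC}: card=8000; try (C,hash)→6200, (A,merge)→7300, (C,merge)→7400, (A,hash)→7800, (C,nl_idx)→12000, (A,nl)→120300 …(+1); best=6200 via (C,hash)
  {BDE}: card=2000; try (B,hash)→2320, (B,merge)→3040, (B,nl_idx)→4100, (D,hash)→4820, (B,nl)→13050, (D,merge)→26220 …(+1); best=2320 via (B,hash)
  {BCE}: card=120000; try (C,hash)→8820, (E,hash)→8920, (C,merge)→28420, (E,merge)→70270, (C,nl_idx)→139420, (E,nl_idx)→160120 …(+2); best=8820 via (C,hash)
  {ABC}: card=128000; try (A,hash)→13720, (B,hash)→15320, (A,merge)→72920, (B,merge)→118840, (B,nl_idx)→190200, (B,nl)→646200 …(+1); best=13720 via (A,hash)
  {BCDE}: card=120000; try (C,hash)→9720, (C,merge)→29320, (D,hash)→130220, (C,nl_idx)→140320, (C,nl)→602320, (D,merge)→2169620 …(+1); best=9720 via (C,hash)
  {ABCE}: card=3200000; try (A,hash)→136020, (E,hash)→144120, (A,merge)→2172820, (E,merge)→2319070, (E,nl_idx)→4237720, (E,nl)→19213720 …(+1); best=136020 via (A,hash)
  {ABCDE}: card=3200000; try (A,hash)→136920, (A,merge)→2173720, (D,hash)→3337420, (A,nl)→48009720, (D,merge)→73736820, (D,nl)→320136020; best=136920 via (A,hash)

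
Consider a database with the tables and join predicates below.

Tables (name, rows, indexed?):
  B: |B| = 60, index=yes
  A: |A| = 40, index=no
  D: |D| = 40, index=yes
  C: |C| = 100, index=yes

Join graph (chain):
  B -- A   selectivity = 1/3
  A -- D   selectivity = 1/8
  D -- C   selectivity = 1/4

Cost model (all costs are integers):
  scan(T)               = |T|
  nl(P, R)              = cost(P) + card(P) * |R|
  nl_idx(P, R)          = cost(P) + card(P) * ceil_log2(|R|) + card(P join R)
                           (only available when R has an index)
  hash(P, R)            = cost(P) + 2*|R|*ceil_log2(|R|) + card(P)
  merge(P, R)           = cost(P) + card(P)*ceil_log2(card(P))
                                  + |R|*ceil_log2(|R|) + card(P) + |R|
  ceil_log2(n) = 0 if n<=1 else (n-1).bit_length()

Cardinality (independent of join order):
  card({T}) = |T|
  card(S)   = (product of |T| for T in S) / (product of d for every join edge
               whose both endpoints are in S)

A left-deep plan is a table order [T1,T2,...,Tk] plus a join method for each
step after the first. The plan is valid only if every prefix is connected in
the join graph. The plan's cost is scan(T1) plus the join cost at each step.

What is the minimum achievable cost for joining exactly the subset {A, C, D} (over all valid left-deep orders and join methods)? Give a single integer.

2080

Selinger DP over subsets of {A,C,D}:
  {A}: scan cost=40, card=40
  {D}: scan cost=40, card=40
  {C}: scan cost=100, card=100
  {AD}: card=200; try (D,nl_idx)→480, (D,hash)→560, (A,hash)→560, (D,merge)→600, (A,merge)→600, (D,nl)→1640 …(+1); best=480 via (D,nl_idx)
  {CD}: card=1000; try (D,hash)→680, (C,merge)→1120, (D,merge)→1180, (C,nl_idx)→1320, (C,hash)→1480, (D,nl_idx)→1700 …(+2); best=680 via (D,hash)
  {ACD}: card=5000; try (C,hash)→2080, (A,hash)→2160, (C,merge)→3080, (C,nl_idx)→6880, (A,merge)→11960, (C,nl)→20480 …(+1); best=2080 via (C,hash)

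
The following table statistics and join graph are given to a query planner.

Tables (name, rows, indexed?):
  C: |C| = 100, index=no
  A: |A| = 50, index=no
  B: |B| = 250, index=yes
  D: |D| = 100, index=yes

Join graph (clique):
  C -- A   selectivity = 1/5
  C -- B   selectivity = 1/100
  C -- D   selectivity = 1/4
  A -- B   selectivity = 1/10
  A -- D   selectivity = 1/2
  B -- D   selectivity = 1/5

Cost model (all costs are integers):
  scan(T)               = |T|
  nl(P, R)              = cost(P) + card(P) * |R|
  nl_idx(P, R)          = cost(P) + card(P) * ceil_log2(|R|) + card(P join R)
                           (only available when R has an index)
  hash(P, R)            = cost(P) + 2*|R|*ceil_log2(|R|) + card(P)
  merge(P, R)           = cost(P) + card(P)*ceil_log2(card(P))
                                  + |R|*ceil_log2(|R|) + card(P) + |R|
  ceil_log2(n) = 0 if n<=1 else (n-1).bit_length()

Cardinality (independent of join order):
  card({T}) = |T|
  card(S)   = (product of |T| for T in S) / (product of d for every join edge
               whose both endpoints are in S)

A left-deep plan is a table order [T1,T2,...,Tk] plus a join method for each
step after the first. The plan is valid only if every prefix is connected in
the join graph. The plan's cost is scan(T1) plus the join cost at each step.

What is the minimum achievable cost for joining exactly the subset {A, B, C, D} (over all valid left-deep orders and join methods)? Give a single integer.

3650

Selinger DP over subsets of {A,B,C,D}:
  {C}: scan cost=100, card=100
  {A}: scan cost=50, card=50
  {B}: scan cost=250, card=250
  {D}: scan cost=100, card=100
  {AC}: card=1000; try (A,hash)→800, (C,merge)→1200, (A,merge)→1250, (C,hash)→1500, (C,nl)→5050, (A,nl)→5100; best=800 via (A,hash)
  {BC}: card=250; try (B,nl_idx)→1150, (C,hash)→1900, (B,merge)→3150, (C,merge)→3300, (B,hash)→4200, (B,nl)→25100 …(+1); best=1150 via (B,nl_idx)
  {CD}: card=2500; try (D,hash)→1600, (C,hash)→1600, (D,merge)→1700, (C,merge)→1700, (D,nl_idx)→3300, (D,nl)→10100 …(+1); best=1600 via (D,hash)
  {AB}: card=1250; try (A,hash)→1100, (B,nl_idx)→1700, (B,merge)→2650, (A,merge)→2850, (B,hash)→4100, (B,nl)→12550 …(+1); best=1100 via (A,hash)
  {AD}: card=2500; try (A,hash)→800, (D,merge)→1200, (A,merge)→1250, (D,hash)→1500, (D,nl_idx)→2900, (D,nl)→5050 …(+1); best=800 via (A,hash)
  {BD}: card=5000; try (D,hash)→1900, (B,merge)→3150, (D,merge)→3300, (B,hash)→4200, (B,nl_idx)→5900, (D,nl_idx)→7000 …(+2); best=1900 via (D,hash)
  {ABC}: card=250; try (A,hash)→2000, (C,hash)→3750, (A,merge)→3750, (B,hash)→5800, (B,nl_idx)→9050, (A,nl)→13650 …(+4); best=2000 via (A,hash)
  {ACD}: card=12500; try (D,hash)→3200, (C,hash)→4700, (A,hash)→4700, (D,merge)→12600, (D,nl_idx)→20300, (C,merge)→34100 …(+4); best=3200 via (D,hash)
  {BCD}: card=1250; try (D,hash)→2800, (D,nl_idx)→4150, (D,merge)→4200, (B,hash)→8100, (C,hash)→8300, (B,nl_idx)→22850 …(+5); best=2800 via (D,hash)
  {ABD}: card=12500; try (D,hash)→3750, (B,hash)→7300, (A,hash)→7500, (D,merge)→16900, (D,nl_idx)→22350, (B,nl_idx)→33300 …(+5); best=3750 via (D,hash)
  {ABCD}: card=625; try (D,hash)→3650, (D,nl_idx)→4375, (A,hash)→4650, (D,merge)→5050, (C,hash)→17650, (A,merge)→18150 …(+8); best=3650 via (D,hash)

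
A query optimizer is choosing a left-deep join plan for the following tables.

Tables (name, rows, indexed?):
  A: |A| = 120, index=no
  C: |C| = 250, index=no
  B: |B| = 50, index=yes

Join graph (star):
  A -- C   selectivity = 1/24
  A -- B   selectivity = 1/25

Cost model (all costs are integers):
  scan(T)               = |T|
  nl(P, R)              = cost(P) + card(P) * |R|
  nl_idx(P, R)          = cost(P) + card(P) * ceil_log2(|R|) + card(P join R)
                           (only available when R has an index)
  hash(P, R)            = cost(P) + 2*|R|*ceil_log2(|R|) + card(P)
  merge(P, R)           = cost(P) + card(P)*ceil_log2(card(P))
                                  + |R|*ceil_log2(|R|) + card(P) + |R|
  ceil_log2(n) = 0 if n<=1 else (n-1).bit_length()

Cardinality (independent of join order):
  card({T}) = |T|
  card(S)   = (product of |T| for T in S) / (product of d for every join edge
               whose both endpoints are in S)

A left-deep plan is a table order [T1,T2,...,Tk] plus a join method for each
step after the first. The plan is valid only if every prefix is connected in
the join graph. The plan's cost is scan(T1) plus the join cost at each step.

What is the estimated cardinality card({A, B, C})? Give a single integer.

Tables in S: A(120), B(50), C(250)
Edges inside S: A-C(d=24), A-B(d=25)
numerator = 120 * 50 * 250 = 1500000
denominator = 24 * 25 = 600
card(S) = 1500000 / 600 = 2500

2500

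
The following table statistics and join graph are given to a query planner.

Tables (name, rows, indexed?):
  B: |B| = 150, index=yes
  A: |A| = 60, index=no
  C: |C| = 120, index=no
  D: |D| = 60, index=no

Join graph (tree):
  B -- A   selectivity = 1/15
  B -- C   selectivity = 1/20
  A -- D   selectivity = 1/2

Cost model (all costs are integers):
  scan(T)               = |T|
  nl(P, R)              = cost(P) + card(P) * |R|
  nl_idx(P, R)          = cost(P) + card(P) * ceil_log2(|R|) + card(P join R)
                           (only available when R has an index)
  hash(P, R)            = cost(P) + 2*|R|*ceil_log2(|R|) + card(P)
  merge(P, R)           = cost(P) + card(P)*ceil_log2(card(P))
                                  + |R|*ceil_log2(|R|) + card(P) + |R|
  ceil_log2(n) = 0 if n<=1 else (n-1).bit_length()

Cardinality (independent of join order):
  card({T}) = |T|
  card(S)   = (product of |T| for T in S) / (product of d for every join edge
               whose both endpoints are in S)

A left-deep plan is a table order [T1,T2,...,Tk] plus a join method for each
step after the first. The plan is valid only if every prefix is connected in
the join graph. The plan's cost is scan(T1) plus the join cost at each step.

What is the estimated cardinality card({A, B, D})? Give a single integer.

Tables in S: A(60), B(150), D(60)
Edges inside S: B-A(d=15), A-D(d=2)
numerator = 60 * 150 * 60 = 540000
denominator = 15 * 2 = 30
card(S) = 540000 / 30 = 18000

18000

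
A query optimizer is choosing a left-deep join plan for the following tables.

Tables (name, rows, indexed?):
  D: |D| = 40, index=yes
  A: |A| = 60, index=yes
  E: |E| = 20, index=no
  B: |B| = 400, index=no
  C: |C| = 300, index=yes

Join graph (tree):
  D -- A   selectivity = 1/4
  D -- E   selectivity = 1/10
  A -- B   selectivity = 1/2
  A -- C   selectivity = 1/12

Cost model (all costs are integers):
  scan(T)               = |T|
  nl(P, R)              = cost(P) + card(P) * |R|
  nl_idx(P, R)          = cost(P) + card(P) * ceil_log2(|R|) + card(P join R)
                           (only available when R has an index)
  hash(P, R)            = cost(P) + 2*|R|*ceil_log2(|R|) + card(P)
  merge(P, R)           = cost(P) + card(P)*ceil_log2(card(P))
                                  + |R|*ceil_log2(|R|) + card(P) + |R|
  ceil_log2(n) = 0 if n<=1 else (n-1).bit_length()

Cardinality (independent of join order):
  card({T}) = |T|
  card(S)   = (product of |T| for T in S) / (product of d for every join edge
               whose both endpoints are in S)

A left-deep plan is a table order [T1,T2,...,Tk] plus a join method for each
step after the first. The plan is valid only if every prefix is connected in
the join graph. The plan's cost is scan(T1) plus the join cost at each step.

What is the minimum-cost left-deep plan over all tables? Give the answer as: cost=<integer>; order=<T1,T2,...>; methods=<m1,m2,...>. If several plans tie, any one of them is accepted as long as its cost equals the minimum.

Selinger DP (subsets sized 1..n):
  {D}: scan cost=40, card=40
  {A}: scan cost=60, card=60
  {E}: scan cost=20, card=20
  {B}: scan cost=400, card=400
  {C}: scan cost=300, card=300
  {AD}: card=600; try (D,hash)→600, (A,merge)→740, (D,merge)→760, (A,hash)→800, (A,nl_idx)→880, (D,nl_idx)→1020 …(+2); best=600 via (D,hash)
  {DE}: card=80; try (D,nl_idx)→220, (E,hash)→280, (D,merge)→420, (E,merge)→440, (D,hash)→520, (D,nl)→820 …(+1); best=220 via (D,nl_idx)
  {AB}: card=12000; try (A,hash)→1520, (B,merge)→4480, (A,merge)→4820, (B,hash)→7320, (A,nl_idx)→14800, (B,nl)→24060 …(+1); best=1520 via (A,hash)
  {AC}: card=1500; try (A,hash)→1320, (C,nl_idx)→2100, (C,merge)→3480, (A,nl_idx)→3600, (A,merge)→3720, (C,hash)→5520 …(+2); best=1320 via (A,hash)
  {ADE}: card=1200; try (A,hash)→1020, (A,merge)→1280, (E,hash)→1400, (A,nl_idx)→1900, (A,nl)→5020, (E,merge)→7320 …(+1); best=1020 via (A,hash)
  {ABD}: card=120000; try (B,hash)→8400, (B,merge)→11200, (D,hash)→14000, (D,merge)→181800, (D,nl_idx)→193520, (B,nl)→240600 …(+1); best=8400 via (B,hash)
  {ACD}: card=15000; try (D,hash)→3300, (C,hash)→6600, (C,merge)→10200, (D,merge)→19600, (C,nl_idx)→21000, (D,nl_idx)→25320 …(+2); best=3300 via (D,hash)
  {ABC}: card=300000; try (B,hash)→10020, (C,hash)→18920, (B,merge)→23320, (C,merge)→184520, (C,nl_idx)→409520, (B,nl)→601320 …(+1); best=10020 via (B,hash)
  {ABDE}: card=240000; try (B,hash)→9420, (B,merge)→19420, (E,hash)→128600, (B,nl)→481020, (E,merge)→2168520, (E,nl)→2408400; best=9420 via (B,hash)
  {ACDE}: card=30000; try (C,hash)→7620, (C,merge)→18420, (E,hash)→18500, (C,nl_idx)→41820, (E,merge)→228420, (E,nl)→303300 …(+1); best=7620 via (C,hash)
  {ABCD}: card=3000000; try (B,hash)→25500, (C,hash)→133800, (B,merge)→232300, (D,hash)→310500, (C,merge)→2171400, (C,nl_idx)→4088400 …(+5); best=25500 via (B,hash)
  {ABCDE}: card=6000000; try (B,hash)→44820, (C,hash)→254820, (B,merge)→491620, (E,hash)→3025700, (C,merge)→4572420, (C,nl_idx)→8169420 …(+4); best=44820 via (B,hash)

cost=44820; order=E,D,A,C,B; methods=nl_idx,hash,hash,hash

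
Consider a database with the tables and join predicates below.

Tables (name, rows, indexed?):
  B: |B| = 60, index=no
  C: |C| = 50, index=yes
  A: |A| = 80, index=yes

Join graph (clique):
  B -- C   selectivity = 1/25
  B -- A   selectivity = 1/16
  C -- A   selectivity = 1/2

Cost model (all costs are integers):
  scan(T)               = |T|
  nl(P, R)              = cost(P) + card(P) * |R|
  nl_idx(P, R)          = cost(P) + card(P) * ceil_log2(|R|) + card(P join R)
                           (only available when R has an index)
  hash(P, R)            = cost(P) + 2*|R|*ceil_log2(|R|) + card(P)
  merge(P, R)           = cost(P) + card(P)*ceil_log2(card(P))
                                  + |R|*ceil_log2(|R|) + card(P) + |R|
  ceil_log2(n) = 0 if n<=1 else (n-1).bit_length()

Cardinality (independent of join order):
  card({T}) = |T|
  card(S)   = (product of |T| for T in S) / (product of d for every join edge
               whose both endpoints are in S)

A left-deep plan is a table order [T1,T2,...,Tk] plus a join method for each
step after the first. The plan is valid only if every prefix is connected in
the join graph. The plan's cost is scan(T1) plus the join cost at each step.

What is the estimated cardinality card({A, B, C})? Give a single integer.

Tables in S: A(80), B(60), C(50)
Edges inside S: B-C(d=25), B-A(d=16), C-A(d=2)
numerator = 80 * 60 * 50 = 240000
denominator = 25 * 16 * 2 = 800
card(S) = 240000 / 800 = 300

300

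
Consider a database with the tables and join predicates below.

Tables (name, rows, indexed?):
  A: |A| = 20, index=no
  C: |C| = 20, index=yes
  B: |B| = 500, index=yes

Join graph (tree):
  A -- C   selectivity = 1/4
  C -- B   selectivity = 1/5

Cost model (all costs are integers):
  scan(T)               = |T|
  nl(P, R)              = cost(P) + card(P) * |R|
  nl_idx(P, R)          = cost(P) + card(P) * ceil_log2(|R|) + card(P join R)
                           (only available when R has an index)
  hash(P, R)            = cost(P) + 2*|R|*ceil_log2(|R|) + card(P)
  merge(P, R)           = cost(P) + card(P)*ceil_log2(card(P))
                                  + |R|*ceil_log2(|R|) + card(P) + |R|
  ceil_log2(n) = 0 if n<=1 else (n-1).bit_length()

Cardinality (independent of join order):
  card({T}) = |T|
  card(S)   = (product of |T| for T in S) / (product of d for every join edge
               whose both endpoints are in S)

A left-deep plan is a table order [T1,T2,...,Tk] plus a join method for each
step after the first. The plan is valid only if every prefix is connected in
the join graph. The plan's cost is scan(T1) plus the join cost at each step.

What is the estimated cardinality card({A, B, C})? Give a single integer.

Tables in S: A(20), B(500), C(20)
Edges inside S: A-C(d=4), C-B(d=5)
numerator = 20 * 500 * 20 = 200000
denominator = 4 * 5 = 20
card(S) = 200000 / 20 = 10000

10000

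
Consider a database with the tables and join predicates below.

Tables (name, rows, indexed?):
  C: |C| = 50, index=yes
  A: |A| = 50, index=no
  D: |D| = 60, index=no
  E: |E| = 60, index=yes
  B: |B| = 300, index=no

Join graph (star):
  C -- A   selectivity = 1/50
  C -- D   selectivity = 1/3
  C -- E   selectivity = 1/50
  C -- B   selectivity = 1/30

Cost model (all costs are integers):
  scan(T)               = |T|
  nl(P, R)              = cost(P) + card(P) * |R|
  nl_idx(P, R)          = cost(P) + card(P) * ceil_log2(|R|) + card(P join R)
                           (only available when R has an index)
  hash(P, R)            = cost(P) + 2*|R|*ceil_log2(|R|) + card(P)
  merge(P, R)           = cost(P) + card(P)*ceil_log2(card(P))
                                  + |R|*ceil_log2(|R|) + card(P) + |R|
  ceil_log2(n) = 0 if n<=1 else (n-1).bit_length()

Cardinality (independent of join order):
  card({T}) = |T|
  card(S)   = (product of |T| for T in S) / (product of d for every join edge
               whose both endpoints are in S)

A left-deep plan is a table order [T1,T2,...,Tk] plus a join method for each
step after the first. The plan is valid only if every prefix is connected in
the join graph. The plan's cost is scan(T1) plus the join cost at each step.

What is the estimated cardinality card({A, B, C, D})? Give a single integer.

10000

Tables in S: A(50), B(300), C(50), D(60)
Edges inside S: C-A(d=50), C-D(d=3), C-B(d=30)
numerator = 50 * 300 * 50 * 60 = 45000000
denominator = 50 * 3 * 30 = 4500
card(S) = 45000000 / 4500 = 10000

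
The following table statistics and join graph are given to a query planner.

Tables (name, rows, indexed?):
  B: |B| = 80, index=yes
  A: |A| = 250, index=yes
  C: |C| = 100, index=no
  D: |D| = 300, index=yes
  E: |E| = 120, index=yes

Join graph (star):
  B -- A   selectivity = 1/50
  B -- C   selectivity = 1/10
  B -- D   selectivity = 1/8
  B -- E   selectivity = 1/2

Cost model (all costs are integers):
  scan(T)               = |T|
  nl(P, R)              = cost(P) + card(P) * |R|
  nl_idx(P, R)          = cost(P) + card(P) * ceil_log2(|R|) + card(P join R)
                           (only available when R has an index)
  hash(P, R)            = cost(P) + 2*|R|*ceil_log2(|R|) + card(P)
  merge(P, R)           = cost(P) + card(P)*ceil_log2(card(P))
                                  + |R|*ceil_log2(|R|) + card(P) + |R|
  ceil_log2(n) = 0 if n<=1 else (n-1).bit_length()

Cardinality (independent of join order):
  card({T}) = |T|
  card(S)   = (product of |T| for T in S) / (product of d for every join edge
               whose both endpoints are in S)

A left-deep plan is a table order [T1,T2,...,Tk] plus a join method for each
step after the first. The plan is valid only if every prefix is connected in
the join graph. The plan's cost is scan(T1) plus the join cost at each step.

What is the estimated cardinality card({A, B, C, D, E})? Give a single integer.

9000000

Tables in S: A(250), B(80), C(100), D(300), E(120)
Edges inside S: B-A(d=50), B-C(d=10), B-D(d=8), B-E(d=2)
numerator = 250 * 80 * 100 * 300 * 120 = 72000000000
denominator = 50 * 10 * 8 * 2 = 8000
card(S) = 72000000000 / 8000 = 9000000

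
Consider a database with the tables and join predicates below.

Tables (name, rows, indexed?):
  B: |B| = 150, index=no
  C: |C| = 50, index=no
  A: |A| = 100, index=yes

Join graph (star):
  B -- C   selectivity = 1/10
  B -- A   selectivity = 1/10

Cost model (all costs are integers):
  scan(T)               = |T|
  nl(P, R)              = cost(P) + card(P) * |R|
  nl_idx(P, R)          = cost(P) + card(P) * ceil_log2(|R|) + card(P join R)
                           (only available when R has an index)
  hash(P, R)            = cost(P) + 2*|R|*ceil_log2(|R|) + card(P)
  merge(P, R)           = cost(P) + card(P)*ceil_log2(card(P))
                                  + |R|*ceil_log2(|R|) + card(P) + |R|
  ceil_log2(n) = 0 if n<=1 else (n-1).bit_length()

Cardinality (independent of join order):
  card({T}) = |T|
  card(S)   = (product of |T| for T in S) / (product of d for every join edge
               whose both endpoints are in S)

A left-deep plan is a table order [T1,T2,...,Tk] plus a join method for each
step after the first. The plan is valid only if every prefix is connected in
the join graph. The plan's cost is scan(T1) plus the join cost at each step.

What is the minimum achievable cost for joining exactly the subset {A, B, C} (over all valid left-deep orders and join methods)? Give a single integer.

3050

Selinger DP over subsets of {A,B,C}:
  {B}: scan cost=150, card=150
  {C}: scan cost=50, card=50
  {A}: scan cost=100, card=100
  {BC}: card=750; try (C,hash)→900, (B,merge)→1750, (C,merge)→1850, (B,hash)→2500, (B,nl)→7550, (C,nl)→7650; best=900 via (C,hash)
  {AB}: card=1500; try (A,hash)→1700, (B,merge)→2250, (A,merge)→2300, (B,hash)→2600, (A,nl_idx)→2700, (B,nl)→15100 …(+1); best=1700 via (A,hash)
  {ABC}: card=7500; try (A,hash)→3050, (C,hash)→3800, (A,merge)→9950, (A,nl_idx)→13650, (C,merge)→20050, (A,nl)→75900 …(+1); best=3050 via (A,hash)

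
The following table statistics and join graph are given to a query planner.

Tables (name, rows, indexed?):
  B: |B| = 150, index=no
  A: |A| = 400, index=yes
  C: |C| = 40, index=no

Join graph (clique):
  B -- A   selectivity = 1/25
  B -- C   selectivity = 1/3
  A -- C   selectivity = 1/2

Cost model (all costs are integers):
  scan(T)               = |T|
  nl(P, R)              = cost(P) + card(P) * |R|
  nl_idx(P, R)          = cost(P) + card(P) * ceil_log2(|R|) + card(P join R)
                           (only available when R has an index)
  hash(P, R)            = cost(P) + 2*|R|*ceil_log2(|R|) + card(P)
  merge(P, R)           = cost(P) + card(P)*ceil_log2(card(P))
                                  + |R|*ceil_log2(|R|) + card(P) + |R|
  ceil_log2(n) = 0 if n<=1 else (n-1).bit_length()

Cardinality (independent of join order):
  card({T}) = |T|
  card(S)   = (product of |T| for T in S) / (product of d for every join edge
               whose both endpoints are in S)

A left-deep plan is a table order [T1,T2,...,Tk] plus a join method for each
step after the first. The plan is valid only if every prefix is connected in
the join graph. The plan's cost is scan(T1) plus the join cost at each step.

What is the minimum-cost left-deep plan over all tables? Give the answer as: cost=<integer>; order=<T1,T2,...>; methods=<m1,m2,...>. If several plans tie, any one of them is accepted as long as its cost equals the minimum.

cost=6080; order=A,B,C; methods=hash,hash

Selinger DP (subsets sized 1..n):
  {B}: scan cost=150, card=150
  {A}: scan cost=400, card=400
  {C}: scan cost=40, card=40
  {AB}: card=2400; try (B,hash)→3200, (A,nl_idx)→3900, (A,merge)→5500, (B,merge)→5750, (A,hash)→7500, (A,nl)→60150 …(+1); best=3200 via (B,hash)
  {BC}: card=2000; try (C,hash)→780, (B,merge)→1670, (C,merge)→1780, (B,hash)→2480, (B,nl)→6040, (C,nl)→6150; best=780 via (C,hash)
  {AC}: card=8000; try (C,hash)→1280, (A,merge)→4320, (C,merge)→4680, (A,hash)→7280, (A,nl_idx)→8400, (A,nl)→16040 …(+1); best=1280 via (C,hash)
  {ABC}: card=16000; try (C,hash)→6080, (A,hash)→9980, (B,hash)→11680, (A,merge)→28780, (C,merge)→34680, (A,nl_idx)→34780 …(+4); best=6080 via (C,hash)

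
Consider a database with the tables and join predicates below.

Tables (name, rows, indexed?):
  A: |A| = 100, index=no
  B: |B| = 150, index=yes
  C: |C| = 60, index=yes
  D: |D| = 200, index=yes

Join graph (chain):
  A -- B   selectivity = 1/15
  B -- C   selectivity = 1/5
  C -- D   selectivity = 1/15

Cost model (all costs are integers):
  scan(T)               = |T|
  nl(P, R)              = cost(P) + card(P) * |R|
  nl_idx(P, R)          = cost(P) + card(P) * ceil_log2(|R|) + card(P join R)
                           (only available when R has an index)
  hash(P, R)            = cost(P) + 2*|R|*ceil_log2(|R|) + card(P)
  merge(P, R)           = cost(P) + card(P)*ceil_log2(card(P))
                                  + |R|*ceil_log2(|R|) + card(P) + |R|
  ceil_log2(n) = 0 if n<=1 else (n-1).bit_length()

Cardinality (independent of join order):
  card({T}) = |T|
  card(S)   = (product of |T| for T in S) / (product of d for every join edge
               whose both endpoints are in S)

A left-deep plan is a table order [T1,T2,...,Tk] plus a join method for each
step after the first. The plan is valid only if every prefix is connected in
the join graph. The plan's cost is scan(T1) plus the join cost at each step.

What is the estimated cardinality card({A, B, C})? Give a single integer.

12000

Tables in S: A(100), B(150), C(60)
Edges inside S: A-B(d=15), B-C(d=5)
numerator = 100 * 150 * 60 = 900000
denominator = 15 * 5 = 75
card(S) = 900000 / 75 = 12000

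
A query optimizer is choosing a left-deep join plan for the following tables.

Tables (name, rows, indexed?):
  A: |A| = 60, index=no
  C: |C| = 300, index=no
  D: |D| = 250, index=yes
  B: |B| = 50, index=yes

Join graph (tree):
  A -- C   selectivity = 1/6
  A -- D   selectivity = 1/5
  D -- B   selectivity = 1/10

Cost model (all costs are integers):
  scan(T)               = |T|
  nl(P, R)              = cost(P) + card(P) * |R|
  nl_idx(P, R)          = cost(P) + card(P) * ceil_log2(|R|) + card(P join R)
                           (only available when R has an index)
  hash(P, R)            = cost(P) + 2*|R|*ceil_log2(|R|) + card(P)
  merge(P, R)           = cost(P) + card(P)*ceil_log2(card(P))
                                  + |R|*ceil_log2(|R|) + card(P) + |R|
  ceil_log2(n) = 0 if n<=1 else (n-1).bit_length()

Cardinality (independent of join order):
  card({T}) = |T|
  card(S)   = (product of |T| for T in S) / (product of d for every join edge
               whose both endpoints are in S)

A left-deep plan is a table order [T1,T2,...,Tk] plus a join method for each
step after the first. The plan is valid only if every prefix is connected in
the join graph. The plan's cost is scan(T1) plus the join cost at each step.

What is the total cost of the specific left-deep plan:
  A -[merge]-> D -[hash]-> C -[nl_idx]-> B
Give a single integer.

1661130

step 1: scan A: cost=60, card=60
step 2: join D via merge
    card(P join D) = 60*250/(5) = 3000
    cost = 60 + 60*6 + 250*8 + 60 + 250 = 2730
step 3: join C via hash
    card(P join C) = 3000*300/(6) = 150000
    cost = 2730 + 2*300*9 + 3000 = 11130
step 4: join B via nl_idx
    card(P join B) = 150000*50/(10) = 750000
    cost = 11130 + 150000*6 + 750000 = 1661130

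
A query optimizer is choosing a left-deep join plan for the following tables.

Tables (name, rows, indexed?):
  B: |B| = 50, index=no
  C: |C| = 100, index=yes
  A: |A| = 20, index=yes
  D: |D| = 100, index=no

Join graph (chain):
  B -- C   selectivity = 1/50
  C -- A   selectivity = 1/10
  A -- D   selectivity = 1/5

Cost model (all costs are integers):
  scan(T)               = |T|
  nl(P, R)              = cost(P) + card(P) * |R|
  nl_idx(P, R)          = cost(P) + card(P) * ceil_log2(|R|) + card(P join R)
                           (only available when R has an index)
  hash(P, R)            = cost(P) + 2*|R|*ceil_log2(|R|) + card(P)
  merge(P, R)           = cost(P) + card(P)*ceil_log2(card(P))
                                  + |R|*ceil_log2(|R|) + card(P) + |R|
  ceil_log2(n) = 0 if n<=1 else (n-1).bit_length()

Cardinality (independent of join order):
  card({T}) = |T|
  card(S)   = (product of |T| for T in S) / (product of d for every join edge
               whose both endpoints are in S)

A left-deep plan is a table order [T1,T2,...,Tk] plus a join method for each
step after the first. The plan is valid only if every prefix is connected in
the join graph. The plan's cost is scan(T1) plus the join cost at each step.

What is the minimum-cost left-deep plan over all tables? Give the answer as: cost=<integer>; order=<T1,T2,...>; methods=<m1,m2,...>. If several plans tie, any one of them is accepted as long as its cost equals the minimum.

Selinger DP (subsets sized 1..n):
  {B}: scan cost=50, card=50
  {C}: scan cost=100, card=100
  {A}: scan cost=20, card=20
  {D}: scan cost=100, card=100
  {BC}: card=100; try (C,nl_idx)→500, (B,hash)→800, (C,merge)→1200, (B,merge)→1250, (C,hash)→1500, (C,nl)→5050 …(+1); best=500 via (C,nl_idx)
  {AC}: card=200; try (C,nl_idx)→360, (A,hash)→400, (A,nl_idx)→800, (C,merge)→940, (A,merge)→1020, (C,hash)→1440 …(+2); best=360 via (C,nl_idx)
  {AD}: card=400; try (A,hash)→400, (D,merge)→940, (A,nl_idx)→1000, (A,merge)→1020, (D,hash)→1440, (D,nl)→2020 …(+1); best=400 via (A,hash)
  {ABC}: card=200; try (A,hash)→800, (B,hash)→1160, (A,nl_idx)→1200, (A,merge)→1420, (A,nl)→2500, (B,merge)→2510 …(+1); best=800 via (A,hash)
  {ACD}: card=4000; try (D,hash)→1960, (C,hash)→2200, (D,merge)→2960, (C,merge)→5200, (C,nl_idx)→7200, (D,nl)→20360 …(+1); best=1960 via (D,hash)
  {ABCD}: card=4000; try (D,hash)→2400, (D,merge)→3400, (B,hash)→6560, (D,nl)→20800, (B,merge)→54310, (B,nl)→201960; best=2400 via (D,hash)

cost=2400; order=B,C,A,D; methods=nl_idx,hash,hash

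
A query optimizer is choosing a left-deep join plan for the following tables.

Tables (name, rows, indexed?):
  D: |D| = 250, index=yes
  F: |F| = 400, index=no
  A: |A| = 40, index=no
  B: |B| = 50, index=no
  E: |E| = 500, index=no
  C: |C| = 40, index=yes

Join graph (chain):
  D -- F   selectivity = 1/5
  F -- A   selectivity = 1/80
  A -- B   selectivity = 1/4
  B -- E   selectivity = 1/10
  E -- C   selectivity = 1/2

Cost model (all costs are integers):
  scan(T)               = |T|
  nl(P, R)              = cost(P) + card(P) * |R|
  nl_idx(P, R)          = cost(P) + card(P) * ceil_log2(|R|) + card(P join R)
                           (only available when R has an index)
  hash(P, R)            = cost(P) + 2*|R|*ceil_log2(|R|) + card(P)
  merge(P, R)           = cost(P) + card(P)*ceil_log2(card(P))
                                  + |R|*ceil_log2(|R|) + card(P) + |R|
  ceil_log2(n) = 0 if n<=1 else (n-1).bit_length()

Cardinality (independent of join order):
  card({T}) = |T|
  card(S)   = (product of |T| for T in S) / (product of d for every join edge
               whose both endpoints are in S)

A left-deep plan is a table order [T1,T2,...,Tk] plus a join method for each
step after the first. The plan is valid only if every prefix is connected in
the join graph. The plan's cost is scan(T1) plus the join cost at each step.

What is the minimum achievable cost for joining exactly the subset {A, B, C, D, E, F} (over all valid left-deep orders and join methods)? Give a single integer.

Selinger DP over subsets of {A,B,C,D,E,F}:
  {D}: scan cost=250, card=250
  {F}: scan cost=400, card=400
  {A}: scan cost=40, card=40
  {B}: scan cost=50, card=50
  {E}: scan cost=500, card=500
  {C}: scan cost=40, card=40
  {DF}: card=20000; try (D,hash)→4800, (F,merge)→6500, (D,merge)→6650, (F,hash)→7700, (D,nl_idx)→23600, (F,nl)→100250 …(+1); best=4800 via (D,hash)
  {AF}: card=200; try (A,hash)→1280, (F,merge)→4320, (A,merge)→4680, (F,hash)→7280, (F,nl)→16040, (A,nl)→16400; best=1280 via (A,hash)
  {AB}: card=500; try (A,hash)→580, (B,merge)→670, (B,hash)→680, (A,merge)→680, (B,nl)→2040, (A,nl)→2050; best=580 via (A,hash)
  {BE}: card=2500; try (B,hash)→1600, (E,merge)→5400, (B,merge)→5850, (E,hash)→9100, (E,nl)→25050, (B,nl)→25500; best=1600 via (B,hash)
  {CE}: card=10000; try (C,hash)→1480, (E,merge)→5320, (C,merge)→5780, (E,hash)→9080, (C,nl_idx)→13500, (E,nl)→20040 …(+1); best=1480 via (C,hash)
  {ADF}: card=10000; try (D,merge)→5330, (D,hash)→5480, (D,nl_idx)→12880, (A,hash)→25280, (D,nl)→51280, (A,merge)→325080 …(+1); best=5330 via (D,merge)
  {ABF}: card=2500; try (B,hash)→2080, (B,merge)→3430, (F,hash)→8280, (F,merge)→9580, (B,nl)→11280, (F,nl)→200580; best=2080 via (B,hash)
  {ABE}: card=25000; try (A,hash)→4580, (E,hash)→10080, (E,merge)→10580, (A,merge)→34380, (A,nl)→101600, (E,nl)→250580; best=4580 via (A,hash)
  {BCE}: card=50000; try (C,hash)→4580, (B,hash)→12080, (C,merge)→34380, (C,nl_idx)→66600, (C,nl)→101600, (B,merge)→151830 …(+1); best=4580 via (C,hash)
  {ABDF}: card=125000; try (D,hash)→8580, (B,hash)→15930, (D,merge)→36830, (D,nl_idx)→147080, (B,merge)→155680, (B,nl)→505330 …(+1); best=8580 via (D,hash)
  {ABEF}: card=125000; try (E,hash)→13580, (F,hash)→36780, (E,merge)→39580, (F,merge)→408580, (E,nl)→1252080, (F,nl)→10004580; best=13580 via (E,hash)
  {ABCE}: card=500000; try (C,hash)→30060, (A,hash)→55060, (C,merge)→404860, (C,nl_idx)→654580, (A,merge)→854860, (C,nl)→1004580 …(+1); best=30060 via (C,hash)
  {ABDEF}: card=6250000; try (E,hash)→142580, (D,hash)→142580, (E,merge)→2263580, (D,merge)→2265830, (D,nl_idx)→7263580, (D,nl)→31263580 …(+1); best=142580 via (E,hash)
  {ABCEF}: card=2500000; try (C,hash)→139060, (F,hash)→537260, (C,merge)→2263860, (C,nl_idx)→3263580, (C,nl)→5013580, (F,merge)→10034060 …(+1); best=139060 via (C,hash)
  {ABCDEF}: card=125000000; try (D,hash)→2643060, (C,hash)→6393060, (D,merge)→57641310, (D,nl_idx)→145139060, (C,merge)→150142860, (C,nl_idx)→162642580 …(+2); best=2643060 via (D,hash)

2643060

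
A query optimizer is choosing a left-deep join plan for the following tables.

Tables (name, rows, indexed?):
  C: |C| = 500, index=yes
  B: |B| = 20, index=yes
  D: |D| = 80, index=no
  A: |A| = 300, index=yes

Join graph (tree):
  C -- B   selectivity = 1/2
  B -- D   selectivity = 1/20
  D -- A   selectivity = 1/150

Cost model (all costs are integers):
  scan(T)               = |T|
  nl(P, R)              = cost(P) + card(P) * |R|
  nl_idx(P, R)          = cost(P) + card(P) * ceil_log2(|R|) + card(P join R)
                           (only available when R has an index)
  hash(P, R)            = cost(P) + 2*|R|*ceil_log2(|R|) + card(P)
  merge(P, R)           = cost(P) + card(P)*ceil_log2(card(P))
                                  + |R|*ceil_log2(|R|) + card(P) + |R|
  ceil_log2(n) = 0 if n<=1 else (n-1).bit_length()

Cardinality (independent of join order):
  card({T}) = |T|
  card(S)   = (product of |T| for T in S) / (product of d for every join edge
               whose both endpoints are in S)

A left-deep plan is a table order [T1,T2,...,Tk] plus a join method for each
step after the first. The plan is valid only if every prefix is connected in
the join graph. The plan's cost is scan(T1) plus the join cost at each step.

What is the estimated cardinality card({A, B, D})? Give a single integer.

Tables in S: A(300), B(20), D(80)
Edges inside S: B-D(d=20), D-A(d=150)
numerator = 300 * 20 * 80 = 480000
denominator = 20 * 150 = 3000
card(S) = 480000 / 3000 = 160

160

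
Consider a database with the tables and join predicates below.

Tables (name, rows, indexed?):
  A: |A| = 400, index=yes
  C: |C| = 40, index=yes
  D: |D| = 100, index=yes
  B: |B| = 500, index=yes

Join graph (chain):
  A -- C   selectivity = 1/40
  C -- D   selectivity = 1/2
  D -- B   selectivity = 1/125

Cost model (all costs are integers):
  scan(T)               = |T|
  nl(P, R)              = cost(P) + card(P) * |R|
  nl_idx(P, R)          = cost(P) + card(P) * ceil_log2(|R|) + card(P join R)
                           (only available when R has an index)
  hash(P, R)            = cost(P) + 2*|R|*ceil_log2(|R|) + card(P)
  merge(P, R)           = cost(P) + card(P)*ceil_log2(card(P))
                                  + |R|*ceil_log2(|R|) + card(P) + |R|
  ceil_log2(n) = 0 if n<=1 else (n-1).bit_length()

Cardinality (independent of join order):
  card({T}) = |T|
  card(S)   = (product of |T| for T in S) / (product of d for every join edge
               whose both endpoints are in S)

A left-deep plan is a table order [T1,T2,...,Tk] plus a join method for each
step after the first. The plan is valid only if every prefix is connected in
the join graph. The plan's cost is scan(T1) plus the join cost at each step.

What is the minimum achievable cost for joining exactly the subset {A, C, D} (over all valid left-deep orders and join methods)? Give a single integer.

Selinger DP over subsets of {A,C,D}:
  {A}: scan cost=400, card=400
  {C}: scan cost=40, card=40
  {D}: scan cost=100, card=100
  {AC}: card=400; try (A,nl_idx)→800, (C,hash)→1280, (C,nl_idx)→3200, (A,merge)→4320, (C,merge)→4680, (A,hash)→7280 …(+2); best=800 via (A,nl_idx)
  {CD}: card=2000; try (C,hash)→680, (D,merge)→1120, (C,merge)→1180, (D,hash)→1480, (D,nl_idx)→2320, (C,nl_idx)→2700 …(+2); best=680 via (C,hash)
  {ACD}: card=20000; try (D,hash)→2600, (D,merge)→5600, (A,hash)→9880, (D,nl_idx)→23600, (A,merge)→28680, (A,nl_idx)→38680 …(+2); best=2600 via (D,hash)

2600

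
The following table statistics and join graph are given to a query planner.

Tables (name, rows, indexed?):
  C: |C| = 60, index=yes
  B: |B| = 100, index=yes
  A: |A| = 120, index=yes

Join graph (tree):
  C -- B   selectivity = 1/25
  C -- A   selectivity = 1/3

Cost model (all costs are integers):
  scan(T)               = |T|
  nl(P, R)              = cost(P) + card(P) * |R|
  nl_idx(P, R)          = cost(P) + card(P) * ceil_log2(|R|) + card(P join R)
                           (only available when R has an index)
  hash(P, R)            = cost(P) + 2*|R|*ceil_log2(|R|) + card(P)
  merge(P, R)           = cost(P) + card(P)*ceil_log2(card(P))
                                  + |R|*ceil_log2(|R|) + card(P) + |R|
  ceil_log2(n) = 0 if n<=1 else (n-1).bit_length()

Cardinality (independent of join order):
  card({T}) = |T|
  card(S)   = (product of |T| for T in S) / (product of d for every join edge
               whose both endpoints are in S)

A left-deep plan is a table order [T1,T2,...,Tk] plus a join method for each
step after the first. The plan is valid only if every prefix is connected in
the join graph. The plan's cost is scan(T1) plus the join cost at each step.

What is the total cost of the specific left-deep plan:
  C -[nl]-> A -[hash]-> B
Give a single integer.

step 1: scan C: cost=60, card=60
step 2: join A via nl
    card(P join A) = 60*120/(3) = 2400
    cost = 60 + 60*120 = 7260
step 3: join B via hash
    card(P join B) = 2400*100/(25) = 9600
    cost = 7260 + 2*100*7 + 2400 = 11060

11060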